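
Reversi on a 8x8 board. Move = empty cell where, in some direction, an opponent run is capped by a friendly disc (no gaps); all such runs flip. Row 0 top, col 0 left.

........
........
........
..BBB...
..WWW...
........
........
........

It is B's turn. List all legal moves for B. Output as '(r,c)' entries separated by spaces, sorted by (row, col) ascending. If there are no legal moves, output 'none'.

Answer: (5,1) (5,2) (5,3) (5,4) (5,5)

Derivation:
(3,1): no bracket -> illegal
(3,5): no bracket -> illegal
(4,1): no bracket -> illegal
(4,5): no bracket -> illegal
(5,1): flips 1 -> legal
(5,2): flips 2 -> legal
(5,3): flips 1 -> legal
(5,4): flips 2 -> legal
(5,5): flips 1 -> legal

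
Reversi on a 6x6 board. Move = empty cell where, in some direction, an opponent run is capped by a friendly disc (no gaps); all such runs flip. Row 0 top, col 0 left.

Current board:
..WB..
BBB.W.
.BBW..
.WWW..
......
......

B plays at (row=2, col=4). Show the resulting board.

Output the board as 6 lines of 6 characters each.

Place B at (2,4); scan 8 dirs for brackets.
Dir NW: first cell '.' (not opp) -> no flip
Dir N: opp run (1,4), next='.' -> no flip
Dir NE: first cell '.' (not opp) -> no flip
Dir W: opp run (2,3) capped by B -> flip
Dir E: first cell '.' (not opp) -> no flip
Dir SW: opp run (3,3), next='.' -> no flip
Dir S: first cell '.' (not opp) -> no flip
Dir SE: first cell '.' (not opp) -> no flip
All flips: (2,3)

Answer: ..WB..
BBB.W.
.BBBB.
.WWW..
......
......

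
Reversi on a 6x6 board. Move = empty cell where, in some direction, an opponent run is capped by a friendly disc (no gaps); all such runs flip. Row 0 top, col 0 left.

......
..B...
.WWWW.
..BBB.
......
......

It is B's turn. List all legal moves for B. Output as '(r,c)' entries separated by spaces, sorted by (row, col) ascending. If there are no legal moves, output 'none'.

Answer: (1,0) (1,1) (1,3) (1,4) (1,5) (3,0)

Derivation:
(1,0): flips 1 -> legal
(1,1): flips 1 -> legal
(1,3): flips 1 -> legal
(1,4): flips 2 -> legal
(1,5): flips 1 -> legal
(2,0): no bracket -> illegal
(2,5): no bracket -> illegal
(3,0): flips 1 -> legal
(3,1): no bracket -> illegal
(3,5): no bracket -> illegal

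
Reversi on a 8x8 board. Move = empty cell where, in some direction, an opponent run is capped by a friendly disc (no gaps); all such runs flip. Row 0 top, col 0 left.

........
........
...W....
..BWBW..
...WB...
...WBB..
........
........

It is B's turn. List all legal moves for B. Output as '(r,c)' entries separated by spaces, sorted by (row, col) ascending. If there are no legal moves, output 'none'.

Answer: (1,2) (1,4) (2,2) (2,6) (3,6) (4,2) (5,2) (6,2)

Derivation:
(1,2): flips 1 -> legal
(1,3): no bracket -> illegal
(1,4): flips 1 -> legal
(2,2): flips 1 -> legal
(2,4): no bracket -> illegal
(2,5): no bracket -> illegal
(2,6): flips 1 -> legal
(3,6): flips 1 -> legal
(4,2): flips 1 -> legal
(4,5): no bracket -> illegal
(4,6): no bracket -> illegal
(5,2): flips 2 -> legal
(6,2): flips 1 -> legal
(6,3): no bracket -> illegal
(6,4): no bracket -> illegal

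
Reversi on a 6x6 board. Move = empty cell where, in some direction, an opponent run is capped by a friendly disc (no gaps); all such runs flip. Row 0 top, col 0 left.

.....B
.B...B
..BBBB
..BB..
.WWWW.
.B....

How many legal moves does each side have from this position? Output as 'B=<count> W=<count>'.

Answer: B=6 W=5

Derivation:
-- B to move --
(3,0): no bracket -> illegal
(3,1): flips 1 -> legal
(3,4): no bracket -> illegal
(3,5): no bracket -> illegal
(4,0): no bracket -> illegal
(4,5): no bracket -> illegal
(5,0): flips 1 -> legal
(5,2): flips 1 -> legal
(5,3): flips 1 -> legal
(5,4): flips 1 -> legal
(5,5): flips 1 -> legal
B mobility = 6
-- W to move --
(0,0): flips 3 -> legal
(0,1): no bracket -> illegal
(0,2): no bracket -> illegal
(0,4): no bracket -> illegal
(1,0): no bracket -> illegal
(1,2): flips 2 -> legal
(1,3): flips 2 -> legal
(1,4): flips 2 -> legal
(2,0): no bracket -> illegal
(2,1): flips 1 -> legal
(3,1): no bracket -> illegal
(3,4): no bracket -> illegal
(3,5): no bracket -> illegal
(4,0): no bracket -> illegal
(5,0): no bracket -> illegal
(5,2): no bracket -> illegal
W mobility = 5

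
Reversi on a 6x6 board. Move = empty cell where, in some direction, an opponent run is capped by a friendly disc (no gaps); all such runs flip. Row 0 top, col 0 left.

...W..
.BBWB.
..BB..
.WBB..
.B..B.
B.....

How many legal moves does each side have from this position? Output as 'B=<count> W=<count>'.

Answer: B=4 W=7

Derivation:
-- B to move --
(0,2): no bracket -> illegal
(0,4): flips 1 -> legal
(2,0): no bracket -> illegal
(2,1): flips 1 -> legal
(2,4): no bracket -> illegal
(3,0): flips 1 -> legal
(4,0): flips 1 -> legal
(4,2): no bracket -> illegal
B mobility = 4
-- W to move --
(0,0): no bracket -> illegal
(0,1): no bracket -> illegal
(0,2): no bracket -> illegal
(0,4): no bracket -> illegal
(0,5): no bracket -> illegal
(1,0): flips 2 -> legal
(1,5): flips 1 -> legal
(2,0): no bracket -> illegal
(2,1): flips 1 -> legal
(2,4): no bracket -> illegal
(2,5): flips 1 -> legal
(3,0): no bracket -> illegal
(3,4): flips 2 -> legal
(3,5): no bracket -> illegal
(4,0): no bracket -> illegal
(4,2): no bracket -> illegal
(4,3): flips 2 -> legal
(4,5): no bracket -> illegal
(5,1): flips 1 -> legal
(5,2): no bracket -> illegal
(5,3): no bracket -> illegal
(5,4): no bracket -> illegal
(5,5): no bracket -> illegal
W mobility = 7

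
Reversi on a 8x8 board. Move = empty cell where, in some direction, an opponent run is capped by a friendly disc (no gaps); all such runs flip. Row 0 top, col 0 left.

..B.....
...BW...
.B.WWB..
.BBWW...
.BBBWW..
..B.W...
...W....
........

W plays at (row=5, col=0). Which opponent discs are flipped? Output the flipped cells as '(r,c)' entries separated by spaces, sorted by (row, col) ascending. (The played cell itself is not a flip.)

Answer: (3,2) (4,1)

Derivation:
Dir NW: edge -> no flip
Dir N: first cell '.' (not opp) -> no flip
Dir NE: opp run (4,1) (3,2) capped by W -> flip
Dir W: edge -> no flip
Dir E: first cell '.' (not opp) -> no flip
Dir SW: edge -> no flip
Dir S: first cell '.' (not opp) -> no flip
Dir SE: first cell '.' (not opp) -> no flip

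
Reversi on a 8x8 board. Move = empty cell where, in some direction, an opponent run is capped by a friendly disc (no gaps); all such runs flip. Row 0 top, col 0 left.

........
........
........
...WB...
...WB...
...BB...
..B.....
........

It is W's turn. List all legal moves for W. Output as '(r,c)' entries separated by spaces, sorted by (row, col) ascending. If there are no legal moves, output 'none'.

(2,3): no bracket -> illegal
(2,4): no bracket -> illegal
(2,5): flips 1 -> legal
(3,5): flips 1 -> legal
(4,2): no bracket -> illegal
(4,5): flips 1 -> legal
(5,1): no bracket -> illegal
(5,2): no bracket -> illegal
(5,5): flips 1 -> legal
(6,1): no bracket -> illegal
(6,3): flips 1 -> legal
(6,4): no bracket -> illegal
(6,5): flips 1 -> legal
(7,1): no bracket -> illegal
(7,2): no bracket -> illegal
(7,3): no bracket -> illegal

Answer: (2,5) (3,5) (4,5) (5,5) (6,3) (6,5)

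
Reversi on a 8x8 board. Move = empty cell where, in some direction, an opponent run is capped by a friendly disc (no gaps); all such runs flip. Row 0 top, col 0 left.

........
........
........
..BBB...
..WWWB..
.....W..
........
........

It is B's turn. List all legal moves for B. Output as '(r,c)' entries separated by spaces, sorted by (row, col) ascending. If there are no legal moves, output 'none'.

(3,1): no bracket -> illegal
(3,5): no bracket -> illegal
(4,1): flips 3 -> legal
(4,6): no bracket -> illegal
(5,1): flips 1 -> legal
(5,2): flips 2 -> legal
(5,3): flips 1 -> legal
(5,4): flips 2 -> legal
(5,6): no bracket -> illegal
(6,4): no bracket -> illegal
(6,5): flips 1 -> legal
(6,6): flips 2 -> legal

Answer: (4,1) (5,1) (5,2) (5,3) (5,4) (6,5) (6,6)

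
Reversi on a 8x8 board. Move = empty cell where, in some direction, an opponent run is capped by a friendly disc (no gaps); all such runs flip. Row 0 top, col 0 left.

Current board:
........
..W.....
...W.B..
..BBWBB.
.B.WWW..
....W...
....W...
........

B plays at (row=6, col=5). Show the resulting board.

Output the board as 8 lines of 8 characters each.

Answer: ........
..W.....
...W.B..
..BBWBB.
.B.BWW..
....B...
....WB..
........

Derivation:
Place B at (6,5); scan 8 dirs for brackets.
Dir NW: opp run (5,4) (4,3) capped by B -> flip
Dir N: first cell '.' (not opp) -> no flip
Dir NE: first cell '.' (not opp) -> no flip
Dir W: opp run (6,4), next='.' -> no flip
Dir E: first cell '.' (not opp) -> no flip
Dir SW: first cell '.' (not opp) -> no flip
Dir S: first cell '.' (not opp) -> no flip
Dir SE: first cell '.' (not opp) -> no flip
All flips: (4,3) (5,4)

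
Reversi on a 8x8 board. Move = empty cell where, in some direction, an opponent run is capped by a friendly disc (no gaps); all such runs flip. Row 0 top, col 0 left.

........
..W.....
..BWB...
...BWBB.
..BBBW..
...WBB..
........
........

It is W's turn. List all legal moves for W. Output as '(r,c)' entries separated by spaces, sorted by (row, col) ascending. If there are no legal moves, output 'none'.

Answer: (1,4) (2,1) (2,5) (2,6) (2,7) (3,1) (3,2) (3,7) (4,1) (5,2) (5,6) (6,3) (6,4) (6,5)

Derivation:
(1,1): no bracket -> illegal
(1,3): no bracket -> illegal
(1,4): flips 1 -> legal
(1,5): no bracket -> illegal
(2,1): flips 1 -> legal
(2,5): flips 2 -> legal
(2,6): flips 2 -> legal
(2,7): flips 1 -> legal
(3,1): flips 1 -> legal
(3,2): flips 2 -> legal
(3,7): flips 2 -> legal
(4,1): flips 3 -> legal
(4,6): no bracket -> illegal
(4,7): no bracket -> illegal
(5,1): no bracket -> illegal
(5,2): flips 1 -> legal
(5,6): flips 2 -> legal
(6,3): flips 1 -> legal
(6,4): flips 2 -> legal
(6,5): flips 1 -> legal
(6,6): no bracket -> illegal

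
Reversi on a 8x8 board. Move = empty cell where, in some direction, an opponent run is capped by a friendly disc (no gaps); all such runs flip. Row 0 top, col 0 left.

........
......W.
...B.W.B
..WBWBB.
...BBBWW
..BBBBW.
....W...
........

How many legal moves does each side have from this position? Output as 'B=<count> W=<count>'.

-- B to move --
(0,5): flips 1 -> legal
(0,6): no bracket -> illegal
(0,7): flips 3 -> legal
(1,4): flips 1 -> legal
(1,5): flips 1 -> legal
(1,7): no bracket -> illegal
(2,1): flips 1 -> legal
(2,2): no bracket -> illegal
(2,4): flips 1 -> legal
(2,6): no bracket -> illegal
(3,1): flips 1 -> legal
(3,7): flips 1 -> legal
(4,1): flips 1 -> legal
(4,2): no bracket -> illegal
(5,7): flips 2 -> legal
(6,3): no bracket -> illegal
(6,5): no bracket -> illegal
(6,6): flips 2 -> legal
(6,7): flips 1 -> legal
(7,3): flips 1 -> legal
(7,4): flips 1 -> legal
(7,5): flips 1 -> legal
B mobility = 15
-- W to move --
(1,2): flips 1 -> legal
(1,3): no bracket -> illegal
(1,4): flips 1 -> legal
(1,7): no bracket -> illegal
(2,2): no bracket -> illegal
(2,4): flips 1 -> legal
(2,6): flips 1 -> legal
(3,7): flips 2 -> legal
(4,1): no bracket -> illegal
(4,2): flips 4 -> legal
(5,1): flips 4 -> legal
(6,1): flips 2 -> legal
(6,2): no bracket -> illegal
(6,3): no bracket -> illegal
(6,5): flips 5 -> legal
(6,6): no bracket -> illegal
W mobility = 9

Answer: B=15 W=9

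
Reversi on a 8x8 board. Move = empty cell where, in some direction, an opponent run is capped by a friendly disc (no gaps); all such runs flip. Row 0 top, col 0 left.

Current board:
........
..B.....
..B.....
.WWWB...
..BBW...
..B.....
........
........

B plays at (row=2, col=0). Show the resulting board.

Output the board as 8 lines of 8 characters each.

Answer: ........
..B.....
B.B.....
.BWWB...
..BBW...
..B.....
........
........

Derivation:
Place B at (2,0); scan 8 dirs for brackets.
Dir NW: edge -> no flip
Dir N: first cell '.' (not opp) -> no flip
Dir NE: first cell '.' (not opp) -> no flip
Dir W: edge -> no flip
Dir E: first cell '.' (not opp) -> no flip
Dir SW: edge -> no flip
Dir S: first cell '.' (not opp) -> no flip
Dir SE: opp run (3,1) capped by B -> flip
All flips: (3,1)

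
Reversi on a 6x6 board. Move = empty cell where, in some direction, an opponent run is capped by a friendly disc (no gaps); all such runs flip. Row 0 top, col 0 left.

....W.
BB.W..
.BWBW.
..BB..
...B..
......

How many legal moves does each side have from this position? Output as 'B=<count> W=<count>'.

Answer: B=4 W=5

Derivation:
-- B to move --
(0,2): no bracket -> illegal
(0,3): flips 1 -> legal
(0,5): no bracket -> illegal
(1,2): flips 1 -> legal
(1,4): no bracket -> illegal
(1,5): flips 1 -> legal
(2,5): flips 1 -> legal
(3,1): no bracket -> illegal
(3,4): no bracket -> illegal
(3,5): no bracket -> illegal
B mobility = 4
-- W to move --
(0,0): flips 1 -> legal
(0,1): no bracket -> illegal
(0,2): no bracket -> illegal
(1,2): no bracket -> illegal
(1,4): no bracket -> illegal
(2,0): flips 1 -> legal
(3,0): no bracket -> illegal
(3,1): no bracket -> illegal
(3,4): no bracket -> illegal
(4,1): no bracket -> illegal
(4,2): flips 2 -> legal
(4,4): flips 1 -> legal
(5,2): no bracket -> illegal
(5,3): flips 3 -> legal
(5,4): no bracket -> illegal
W mobility = 5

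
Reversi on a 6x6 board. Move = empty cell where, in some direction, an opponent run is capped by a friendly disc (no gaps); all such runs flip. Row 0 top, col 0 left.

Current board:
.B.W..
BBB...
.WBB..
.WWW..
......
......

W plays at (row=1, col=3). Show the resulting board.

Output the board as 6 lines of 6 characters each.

Answer: .B.W..
BBBW..
.WWW..
.WWW..
......
......

Derivation:
Place W at (1,3); scan 8 dirs for brackets.
Dir NW: first cell '.' (not opp) -> no flip
Dir N: first cell 'W' (not opp) -> no flip
Dir NE: first cell '.' (not opp) -> no flip
Dir W: opp run (1,2) (1,1) (1,0), next=edge -> no flip
Dir E: first cell '.' (not opp) -> no flip
Dir SW: opp run (2,2) capped by W -> flip
Dir S: opp run (2,3) capped by W -> flip
Dir SE: first cell '.' (not opp) -> no flip
All flips: (2,2) (2,3)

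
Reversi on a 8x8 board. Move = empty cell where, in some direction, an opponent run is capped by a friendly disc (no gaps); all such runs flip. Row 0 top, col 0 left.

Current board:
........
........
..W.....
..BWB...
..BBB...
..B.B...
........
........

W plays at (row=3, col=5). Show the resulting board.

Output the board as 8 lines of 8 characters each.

Place W at (3,5); scan 8 dirs for brackets.
Dir NW: first cell '.' (not opp) -> no flip
Dir N: first cell '.' (not opp) -> no flip
Dir NE: first cell '.' (not opp) -> no flip
Dir W: opp run (3,4) capped by W -> flip
Dir E: first cell '.' (not opp) -> no flip
Dir SW: opp run (4,4), next='.' -> no flip
Dir S: first cell '.' (not opp) -> no flip
Dir SE: first cell '.' (not opp) -> no flip
All flips: (3,4)

Answer: ........
........
..W.....
..BWWW..
..BBB...
..B.B...
........
........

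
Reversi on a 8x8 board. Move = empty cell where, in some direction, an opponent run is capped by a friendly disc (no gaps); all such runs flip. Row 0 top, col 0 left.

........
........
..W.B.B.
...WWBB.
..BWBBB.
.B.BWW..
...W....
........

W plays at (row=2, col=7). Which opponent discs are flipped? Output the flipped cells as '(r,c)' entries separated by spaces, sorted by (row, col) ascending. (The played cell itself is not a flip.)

Dir NW: first cell '.' (not opp) -> no flip
Dir N: first cell '.' (not opp) -> no flip
Dir NE: edge -> no flip
Dir W: opp run (2,6), next='.' -> no flip
Dir E: edge -> no flip
Dir SW: opp run (3,6) (4,5) capped by W -> flip
Dir S: first cell '.' (not opp) -> no flip
Dir SE: edge -> no flip

Answer: (3,6) (4,5)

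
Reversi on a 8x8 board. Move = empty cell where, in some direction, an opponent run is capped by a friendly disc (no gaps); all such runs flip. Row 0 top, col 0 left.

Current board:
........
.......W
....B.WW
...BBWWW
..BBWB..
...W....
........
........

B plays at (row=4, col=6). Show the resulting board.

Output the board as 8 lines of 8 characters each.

Place B at (4,6); scan 8 dirs for brackets.
Dir NW: opp run (3,5) capped by B -> flip
Dir N: opp run (3,6) (2,6), next='.' -> no flip
Dir NE: opp run (3,7), next=edge -> no flip
Dir W: first cell 'B' (not opp) -> no flip
Dir E: first cell '.' (not opp) -> no flip
Dir SW: first cell '.' (not opp) -> no flip
Dir S: first cell '.' (not opp) -> no flip
Dir SE: first cell '.' (not opp) -> no flip
All flips: (3,5)

Answer: ........
.......W
....B.WW
...BBBWW
..BBWBB.
...W....
........
........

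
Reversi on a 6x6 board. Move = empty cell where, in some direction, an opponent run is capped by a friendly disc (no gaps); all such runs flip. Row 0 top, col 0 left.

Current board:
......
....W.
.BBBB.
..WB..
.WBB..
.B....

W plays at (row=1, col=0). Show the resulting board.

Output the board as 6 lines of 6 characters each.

Place W at (1,0); scan 8 dirs for brackets.
Dir NW: edge -> no flip
Dir N: first cell '.' (not opp) -> no flip
Dir NE: first cell '.' (not opp) -> no flip
Dir W: edge -> no flip
Dir E: first cell '.' (not opp) -> no flip
Dir SW: edge -> no flip
Dir S: first cell '.' (not opp) -> no flip
Dir SE: opp run (2,1) capped by W -> flip
All flips: (2,1)

Answer: ......
W...W.
.WBBB.
..WB..
.WBB..
.B....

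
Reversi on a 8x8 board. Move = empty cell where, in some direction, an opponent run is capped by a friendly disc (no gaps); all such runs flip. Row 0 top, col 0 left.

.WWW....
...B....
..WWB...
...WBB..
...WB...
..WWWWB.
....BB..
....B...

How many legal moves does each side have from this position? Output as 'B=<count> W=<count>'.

Answer: B=13 W=12

Derivation:
-- B to move --
(0,0): no bracket -> illegal
(0,4): no bracket -> illegal
(1,0): no bracket -> illegal
(1,1): flips 2 -> legal
(1,2): flips 1 -> legal
(1,4): no bracket -> illegal
(2,1): flips 2 -> legal
(3,1): flips 1 -> legal
(3,2): flips 3 -> legal
(4,1): no bracket -> illegal
(4,2): flips 3 -> legal
(4,5): flips 1 -> legal
(4,6): flips 1 -> legal
(5,1): flips 4 -> legal
(6,1): flips 2 -> legal
(6,2): flips 1 -> legal
(6,3): flips 4 -> legal
(6,6): flips 1 -> legal
B mobility = 13
-- W to move --
(0,4): flips 1 -> legal
(1,2): no bracket -> illegal
(1,4): flips 3 -> legal
(1,5): flips 1 -> legal
(2,5): flips 2 -> legal
(2,6): flips 2 -> legal
(3,6): flips 2 -> legal
(4,5): flips 2 -> legal
(4,6): flips 3 -> legal
(4,7): no bracket -> illegal
(5,7): flips 1 -> legal
(6,3): no bracket -> illegal
(6,6): no bracket -> illegal
(6,7): no bracket -> illegal
(7,3): flips 1 -> legal
(7,5): flips 2 -> legal
(7,6): flips 1 -> legal
W mobility = 12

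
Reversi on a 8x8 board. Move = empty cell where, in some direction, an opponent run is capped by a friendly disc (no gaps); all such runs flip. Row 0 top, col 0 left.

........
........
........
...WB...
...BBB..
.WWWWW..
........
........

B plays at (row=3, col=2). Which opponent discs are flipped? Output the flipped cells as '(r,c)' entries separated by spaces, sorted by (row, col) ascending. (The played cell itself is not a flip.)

Dir NW: first cell '.' (not opp) -> no flip
Dir N: first cell '.' (not opp) -> no flip
Dir NE: first cell '.' (not opp) -> no flip
Dir W: first cell '.' (not opp) -> no flip
Dir E: opp run (3,3) capped by B -> flip
Dir SW: first cell '.' (not opp) -> no flip
Dir S: first cell '.' (not opp) -> no flip
Dir SE: first cell 'B' (not opp) -> no flip

Answer: (3,3)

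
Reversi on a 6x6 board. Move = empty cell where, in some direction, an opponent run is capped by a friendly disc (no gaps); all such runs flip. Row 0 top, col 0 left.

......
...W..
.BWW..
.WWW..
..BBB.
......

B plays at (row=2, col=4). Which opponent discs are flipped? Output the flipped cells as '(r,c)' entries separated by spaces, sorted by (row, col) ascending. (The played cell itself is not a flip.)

Dir NW: opp run (1,3), next='.' -> no flip
Dir N: first cell '.' (not opp) -> no flip
Dir NE: first cell '.' (not opp) -> no flip
Dir W: opp run (2,3) (2,2) capped by B -> flip
Dir E: first cell '.' (not opp) -> no flip
Dir SW: opp run (3,3) capped by B -> flip
Dir S: first cell '.' (not opp) -> no flip
Dir SE: first cell '.' (not opp) -> no flip

Answer: (2,2) (2,3) (3,3)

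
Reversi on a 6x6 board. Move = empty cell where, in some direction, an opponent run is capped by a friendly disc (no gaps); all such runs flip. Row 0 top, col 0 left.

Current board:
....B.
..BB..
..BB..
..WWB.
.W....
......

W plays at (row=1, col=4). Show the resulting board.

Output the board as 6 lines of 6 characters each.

Place W at (1,4); scan 8 dirs for brackets.
Dir NW: first cell '.' (not opp) -> no flip
Dir N: opp run (0,4), next=edge -> no flip
Dir NE: first cell '.' (not opp) -> no flip
Dir W: opp run (1,3) (1,2), next='.' -> no flip
Dir E: first cell '.' (not opp) -> no flip
Dir SW: opp run (2,3) capped by W -> flip
Dir S: first cell '.' (not opp) -> no flip
Dir SE: first cell '.' (not opp) -> no flip
All flips: (2,3)

Answer: ....B.
..BBW.
..BW..
..WWB.
.W....
......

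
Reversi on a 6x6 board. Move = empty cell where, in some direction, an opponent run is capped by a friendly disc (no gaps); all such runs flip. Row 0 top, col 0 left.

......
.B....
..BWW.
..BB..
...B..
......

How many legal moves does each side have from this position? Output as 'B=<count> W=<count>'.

Answer: B=4 W=4

Derivation:
-- B to move --
(1,2): no bracket -> illegal
(1,3): flips 1 -> legal
(1,4): flips 1 -> legal
(1,5): flips 1 -> legal
(2,5): flips 2 -> legal
(3,4): no bracket -> illegal
(3,5): no bracket -> illegal
B mobility = 4
-- W to move --
(0,0): no bracket -> illegal
(0,1): no bracket -> illegal
(0,2): no bracket -> illegal
(1,0): no bracket -> illegal
(1,2): no bracket -> illegal
(1,3): no bracket -> illegal
(2,0): no bracket -> illegal
(2,1): flips 1 -> legal
(3,1): no bracket -> illegal
(3,4): no bracket -> illegal
(4,1): flips 1 -> legal
(4,2): flips 1 -> legal
(4,4): no bracket -> illegal
(5,2): no bracket -> illegal
(5,3): flips 2 -> legal
(5,4): no bracket -> illegal
W mobility = 4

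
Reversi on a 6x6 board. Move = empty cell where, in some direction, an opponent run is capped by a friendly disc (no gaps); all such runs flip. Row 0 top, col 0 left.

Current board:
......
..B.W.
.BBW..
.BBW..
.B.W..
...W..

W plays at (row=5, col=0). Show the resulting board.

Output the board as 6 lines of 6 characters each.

Answer: ......
..B.W.
.BBW..
.BWW..
.W.W..
W..W..

Derivation:
Place W at (5,0); scan 8 dirs for brackets.
Dir NW: edge -> no flip
Dir N: first cell '.' (not opp) -> no flip
Dir NE: opp run (4,1) (3,2) capped by W -> flip
Dir W: edge -> no flip
Dir E: first cell '.' (not opp) -> no flip
Dir SW: edge -> no flip
Dir S: edge -> no flip
Dir SE: edge -> no flip
All flips: (3,2) (4,1)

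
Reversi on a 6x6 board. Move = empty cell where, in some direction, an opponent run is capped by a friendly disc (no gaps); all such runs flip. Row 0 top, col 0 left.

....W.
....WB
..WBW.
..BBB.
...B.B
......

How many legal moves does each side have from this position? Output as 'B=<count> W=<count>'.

-- B to move --
(0,3): no bracket -> illegal
(0,5): flips 1 -> legal
(1,1): flips 1 -> legal
(1,2): flips 1 -> legal
(1,3): flips 1 -> legal
(2,1): flips 1 -> legal
(2,5): flips 1 -> legal
(3,1): no bracket -> illegal
(3,5): no bracket -> illegal
B mobility = 6
-- W to move --
(0,5): no bracket -> illegal
(1,2): no bracket -> illegal
(1,3): no bracket -> illegal
(2,1): no bracket -> illegal
(2,5): no bracket -> illegal
(3,1): no bracket -> illegal
(3,5): no bracket -> illegal
(4,1): flips 2 -> legal
(4,2): flips 2 -> legal
(4,4): flips 2 -> legal
(5,2): no bracket -> illegal
(5,3): no bracket -> illegal
(5,4): no bracket -> illegal
(5,5): no bracket -> illegal
W mobility = 3

Answer: B=6 W=3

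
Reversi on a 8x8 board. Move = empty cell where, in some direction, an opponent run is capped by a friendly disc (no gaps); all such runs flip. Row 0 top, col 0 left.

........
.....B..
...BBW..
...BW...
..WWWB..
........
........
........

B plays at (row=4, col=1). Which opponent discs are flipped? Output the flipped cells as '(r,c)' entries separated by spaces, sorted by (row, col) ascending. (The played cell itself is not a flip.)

Answer: (4,2) (4,3) (4,4)

Derivation:
Dir NW: first cell '.' (not opp) -> no flip
Dir N: first cell '.' (not opp) -> no flip
Dir NE: first cell '.' (not opp) -> no flip
Dir W: first cell '.' (not opp) -> no flip
Dir E: opp run (4,2) (4,3) (4,4) capped by B -> flip
Dir SW: first cell '.' (not opp) -> no flip
Dir S: first cell '.' (not opp) -> no flip
Dir SE: first cell '.' (not opp) -> no flip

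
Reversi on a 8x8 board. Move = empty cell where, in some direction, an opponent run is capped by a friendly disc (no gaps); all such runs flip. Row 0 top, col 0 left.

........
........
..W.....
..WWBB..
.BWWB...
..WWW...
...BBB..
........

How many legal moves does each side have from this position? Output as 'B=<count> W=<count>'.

-- B to move --
(1,1): flips 2 -> legal
(1,2): no bracket -> illegal
(1,3): no bracket -> illegal
(2,1): flips 3 -> legal
(2,3): flips 4 -> legal
(2,4): no bracket -> illegal
(3,1): flips 4 -> legal
(4,5): flips 1 -> legal
(5,1): no bracket -> illegal
(5,5): no bracket -> illegal
(6,1): flips 2 -> legal
(6,2): flips 1 -> legal
B mobility = 7
-- W to move --
(2,3): no bracket -> illegal
(2,4): flips 2 -> legal
(2,5): flips 1 -> legal
(2,6): flips 2 -> legal
(3,0): flips 1 -> legal
(3,1): no bracket -> illegal
(3,6): flips 2 -> legal
(4,0): flips 1 -> legal
(4,5): flips 1 -> legal
(4,6): no bracket -> illegal
(5,0): flips 1 -> legal
(5,1): no bracket -> illegal
(5,5): flips 1 -> legal
(5,6): no bracket -> illegal
(6,2): no bracket -> illegal
(6,6): no bracket -> illegal
(7,2): flips 1 -> legal
(7,3): flips 1 -> legal
(7,4): flips 2 -> legal
(7,5): flips 1 -> legal
(7,6): flips 1 -> legal
W mobility = 14

Answer: B=7 W=14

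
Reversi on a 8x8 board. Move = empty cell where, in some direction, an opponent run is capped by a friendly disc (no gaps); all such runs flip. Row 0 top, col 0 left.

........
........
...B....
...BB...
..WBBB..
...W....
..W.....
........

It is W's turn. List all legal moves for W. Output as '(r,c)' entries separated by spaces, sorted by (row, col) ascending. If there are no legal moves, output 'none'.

(1,2): no bracket -> illegal
(1,3): flips 3 -> legal
(1,4): no bracket -> illegal
(2,2): no bracket -> illegal
(2,4): flips 1 -> legal
(2,5): no bracket -> illegal
(3,2): no bracket -> illegal
(3,5): flips 1 -> legal
(3,6): no bracket -> illegal
(4,6): flips 3 -> legal
(5,2): no bracket -> illegal
(5,4): no bracket -> illegal
(5,5): no bracket -> illegal
(5,6): no bracket -> illegal

Answer: (1,3) (2,4) (3,5) (4,6)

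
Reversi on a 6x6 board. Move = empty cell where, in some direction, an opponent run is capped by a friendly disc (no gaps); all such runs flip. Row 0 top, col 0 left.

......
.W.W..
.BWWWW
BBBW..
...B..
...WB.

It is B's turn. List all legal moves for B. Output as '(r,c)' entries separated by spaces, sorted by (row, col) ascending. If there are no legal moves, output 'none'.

Answer: (0,1) (0,3) (0,4) (1,2) (1,4) (3,4) (5,2)

Derivation:
(0,0): no bracket -> illegal
(0,1): flips 1 -> legal
(0,2): no bracket -> illegal
(0,3): flips 3 -> legal
(0,4): flips 2 -> legal
(1,0): no bracket -> illegal
(1,2): flips 1 -> legal
(1,4): flips 1 -> legal
(1,5): no bracket -> illegal
(2,0): no bracket -> illegal
(3,4): flips 1 -> legal
(3,5): no bracket -> illegal
(4,2): no bracket -> illegal
(4,4): no bracket -> illegal
(5,2): flips 1 -> legal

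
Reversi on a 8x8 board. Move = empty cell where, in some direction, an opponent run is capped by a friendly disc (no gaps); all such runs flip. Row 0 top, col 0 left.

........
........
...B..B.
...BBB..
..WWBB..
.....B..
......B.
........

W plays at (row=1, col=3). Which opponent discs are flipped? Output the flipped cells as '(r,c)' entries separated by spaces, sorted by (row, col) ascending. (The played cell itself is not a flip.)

Answer: (2,3) (3,3)

Derivation:
Dir NW: first cell '.' (not opp) -> no flip
Dir N: first cell '.' (not opp) -> no flip
Dir NE: first cell '.' (not opp) -> no flip
Dir W: first cell '.' (not opp) -> no flip
Dir E: first cell '.' (not opp) -> no flip
Dir SW: first cell '.' (not opp) -> no flip
Dir S: opp run (2,3) (3,3) capped by W -> flip
Dir SE: first cell '.' (not opp) -> no flip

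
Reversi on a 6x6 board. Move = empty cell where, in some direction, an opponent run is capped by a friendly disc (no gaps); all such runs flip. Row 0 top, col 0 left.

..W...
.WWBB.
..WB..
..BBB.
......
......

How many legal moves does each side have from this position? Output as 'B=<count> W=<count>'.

-- B to move --
(0,0): flips 2 -> legal
(0,1): flips 1 -> legal
(0,3): no bracket -> illegal
(1,0): flips 2 -> legal
(2,0): no bracket -> illegal
(2,1): flips 1 -> legal
(3,1): flips 1 -> legal
B mobility = 5
-- W to move --
(0,3): no bracket -> illegal
(0,4): flips 1 -> legal
(0,5): no bracket -> illegal
(1,5): flips 2 -> legal
(2,1): no bracket -> illegal
(2,4): flips 2 -> legal
(2,5): no bracket -> illegal
(3,1): no bracket -> illegal
(3,5): no bracket -> illegal
(4,1): no bracket -> illegal
(4,2): flips 1 -> legal
(4,3): no bracket -> illegal
(4,4): flips 1 -> legal
(4,5): flips 2 -> legal
W mobility = 6

Answer: B=5 W=6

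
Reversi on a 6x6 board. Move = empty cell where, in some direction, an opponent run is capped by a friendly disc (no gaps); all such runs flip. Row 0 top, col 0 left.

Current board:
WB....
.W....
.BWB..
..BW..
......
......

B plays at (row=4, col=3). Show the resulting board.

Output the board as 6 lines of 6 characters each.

Answer: WB....
.W....
.BWB..
..BB..
...B..
......

Derivation:
Place B at (4,3); scan 8 dirs for brackets.
Dir NW: first cell 'B' (not opp) -> no flip
Dir N: opp run (3,3) capped by B -> flip
Dir NE: first cell '.' (not opp) -> no flip
Dir W: first cell '.' (not opp) -> no flip
Dir E: first cell '.' (not opp) -> no flip
Dir SW: first cell '.' (not opp) -> no flip
Dir S: first cell '.' (not opp) -> no flip
Dir SE: first cell '.' (not opp) -> no flip
All flips: (3,3)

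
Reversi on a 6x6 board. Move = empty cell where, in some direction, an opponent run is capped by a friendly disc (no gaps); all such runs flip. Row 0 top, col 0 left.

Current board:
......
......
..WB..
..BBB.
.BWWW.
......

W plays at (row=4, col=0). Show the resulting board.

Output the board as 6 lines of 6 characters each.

Place W at (4,0); scan 8 dirs for brackets.
Dir NW: edge -> no flip
Dir N: first cell '.' (not opp) -> no flip
Dir NE: first cell '.' (not opp) -> no flip
Dir W: edge -> no flip
Dir E: opp run (4,1) capped by W -> flip
Dir SW: edge -> no flip
Dir S: first cell '.' (not opp) -> no flip
Dir SE: first cell '.' (not opp) -> no flip
All flips: (4,1)

Answer: ......
......
..WB..
..BBB.
WWWWW.
......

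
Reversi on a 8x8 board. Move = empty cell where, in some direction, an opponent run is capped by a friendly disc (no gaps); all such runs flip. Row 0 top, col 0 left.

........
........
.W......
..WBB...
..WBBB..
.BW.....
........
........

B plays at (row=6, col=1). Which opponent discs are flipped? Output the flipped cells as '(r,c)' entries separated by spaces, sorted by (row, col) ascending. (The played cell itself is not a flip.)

Answer: (5,2)

Derivation:
Dir NW: first cell '.' (not opp) -> no flip
Dir N: first cell 'B' (not opp) -> no flip
Dir NE: opp run (5,2) capped by B -> flip
Dir W: first cell '.' (not opp) -> no flip
Dir E: first cell '.' (not opp) -> no flip
Dir SW: first cell '.' (not opp) -> no flip
Dir S: first cell '.' (not opp) -> no flip
Dir SE: first cell '.' (not opp) -> no flip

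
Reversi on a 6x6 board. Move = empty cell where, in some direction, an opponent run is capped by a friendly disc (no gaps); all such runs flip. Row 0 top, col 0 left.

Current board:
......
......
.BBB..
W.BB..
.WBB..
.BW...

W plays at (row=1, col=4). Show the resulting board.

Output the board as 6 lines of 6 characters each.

Place W at (1,4); scan 8 dirs for brackets.
Dir NW: first cell '.' (not opp) -> no flip
Dir N: first cell '.' (not opp) -> no flip
Dir NE: first cell '.' (not opp) -> no flip
Dir W: first cell '.' (not opp) -> no flip
Dir E: first cell '.' (not opp) -> no flip
Dir SW: opp run (2,3) (3,2) capped by W -> flip
Dir S: first cell '.' (not opp) -> no flip
Dir SE: first cell '.' (not opp) -> no flip
All flips: (2,3) (3,2)

Answer: ......
....W.
.BBW..
W.WB..
.WBB..
.BW...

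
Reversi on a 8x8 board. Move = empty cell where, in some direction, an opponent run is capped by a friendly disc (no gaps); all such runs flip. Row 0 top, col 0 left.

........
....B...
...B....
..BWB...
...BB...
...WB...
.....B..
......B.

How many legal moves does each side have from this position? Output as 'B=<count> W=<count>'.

Answer: B=4 W=4

Derivation:
-- B to move --
(2,2): flips 1 -> legal
(2,4): no bracket -> illegal
(4,2): no bracket -> illegal
(5,2): flips 1 -> legal
(6,2): flips 1 -> legal
(6,3): flips 1 -> legal
(6,4): no bracket -> illegal
B mobility = 4
-- W to move --
(0,3): no bracket -> illegal
(0,4): no bracket -> illegal
(0,5): no bracket -> illegal
(1,2): no bracket -> illegal
(1,3): flips 1 -> legal
(1,5): no bracket -> illegal
(2,1): no bracket -> illegal
(2,2): no bracket -> illegal
(2,4): no bracket -> illegal
(2,5): no bracket -> illegal
(3,1): flips 1 -> legal
(3,5): flips 2 -> legal
(4,1): no bracket -> illegal
(4,2): no bracket -> illegal
(4,5): no bracket -> illegal
(5,2): no bracket -> illegal
(5,5): flips 2 -> legal
(5,6): no bracket -> illegal
(6,3): no bracket -> illegal
(6,4): no bracket -> illegal
(6,6): no bracket -> illegal
(6,7): no bracket -> illegal
(7,4): no bracket -> illegal
(7,5): no bracket -> illegal
(7,7): no bracket -> illegal
W mobility = 4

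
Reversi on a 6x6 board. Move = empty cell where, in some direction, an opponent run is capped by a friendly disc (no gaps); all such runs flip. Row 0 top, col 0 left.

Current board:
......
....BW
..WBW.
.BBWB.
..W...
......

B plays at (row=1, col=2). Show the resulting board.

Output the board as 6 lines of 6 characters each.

Place B at (1,2); scan 8 dirs for brackets.
Dir NW: first cell '.' (not opp) -> no flip
Dir N: first cell '.' (not opp) -> no flip
Dir NE: first cell '.' (not opp) -> no flip
Dir W: first cell '.' (not opp) -> no flip
Dir E: first cell '.' (not opp) -> no flip
Dir SW: first cell '.' (not opp) -> no flip
Dir S: opp run (2,2) capped by B -> flip
Dir SE: first cell 'B' (not opp) -> no flip
All flips: (2,2)

Answer: ......
..B.BW
..BBW.
.BBWB.
..W...
......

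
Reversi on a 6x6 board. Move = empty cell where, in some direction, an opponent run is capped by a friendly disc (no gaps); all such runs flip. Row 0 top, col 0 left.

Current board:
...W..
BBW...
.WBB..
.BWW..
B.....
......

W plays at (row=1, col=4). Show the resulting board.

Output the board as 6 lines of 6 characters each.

Place W at (1,4); scan 8 dirs for brackets.
Dir NW: first cell 'W' (not opp) -> no flip
Dir N: first cell '.' (not opp) -> no flip
Dir NE: first cell '.' (not opp) -> no flip
Dir W: first cell '.' (not opp) -> no flip
Dir E: first cell '.' (not opp) -> no flip
Dir SW: opp run (2,3) capped by W -> flip
Dir S: first cell '.' (not opp) -> no flip
Dir SE: first cell '.' (not opp) -> no flip
All flips: (2,3)

Answer: ...W..
BBW.W.
.WBW..
.BWW..
B.....
......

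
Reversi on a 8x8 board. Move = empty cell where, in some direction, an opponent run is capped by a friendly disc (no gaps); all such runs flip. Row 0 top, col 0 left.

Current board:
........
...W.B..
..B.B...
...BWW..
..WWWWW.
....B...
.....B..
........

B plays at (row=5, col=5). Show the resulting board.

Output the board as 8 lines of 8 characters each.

Place B at (5,5); scan 8 dirs for brackets.
Dir NW: opp run (4,4) capped by B -> flip
Dir N: opp run (4,5) (3,5), next='.' -> no flip
Dir NE: opp run (4,6), next='.' -> no flip
Dir W: first cell 'B' (not opp) -> no flip
Dir E: first cell '.' (not opp) -> no flip
Dir SW: first cell '.' (not opp) -> no flip
Dir S: first cell 'B' (not opp) -> no flip
Dir SE: first cell '.' (not opp) -> no flip
All flips: (4,4)

Answer: ........
...W.B..
..B.B...
...BWW..
..WWBWW.
....BB..
.....B..
........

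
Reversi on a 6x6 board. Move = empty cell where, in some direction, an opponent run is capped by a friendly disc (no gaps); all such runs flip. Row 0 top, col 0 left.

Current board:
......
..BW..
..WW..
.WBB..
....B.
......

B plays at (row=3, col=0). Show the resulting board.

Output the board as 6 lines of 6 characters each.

Place B at (3,0); scan 8 dirs for brackets.
Dir NW: edge -> no flip
Dir N: first cell '.' (not opp) -> no flip
Dir NE: first cell '.' (not opp) -> no flip
Dir W: edge -> no flip
Dir E: opp run (3,1) capped by B -> flip
Dir SW: edge -> no flip
Dir S: first cell '.' (not opp) -> no flip
Dir SE: first cell '.' (not opp) -> no flip
All flips: (3,1)

Answer: ......
..BW..
..WW..
BBBB..
....B.
......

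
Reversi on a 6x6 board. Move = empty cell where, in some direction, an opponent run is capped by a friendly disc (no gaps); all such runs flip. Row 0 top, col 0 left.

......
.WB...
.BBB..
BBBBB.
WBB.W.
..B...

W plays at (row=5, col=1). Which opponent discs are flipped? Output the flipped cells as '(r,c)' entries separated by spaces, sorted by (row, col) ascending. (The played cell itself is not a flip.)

Answer: (2,1) (3,1) (4,1)

Derivation:
Dir NW: first cell 'W' (not opp) -> no flip
Dir N: opp run (4,1) (3,1) (2,1) capped by W -> flip
Dir NE: opp run (4,2) (3,3), next='.' -> no flip
Dir W: first cell '.' (not opp) -> no flip
Dir E: opp run (5,2), next='.' -> no flip
Dir SW: edge -> no flip
Dir S: edge -> no flip
Dir SE: edge -> no flip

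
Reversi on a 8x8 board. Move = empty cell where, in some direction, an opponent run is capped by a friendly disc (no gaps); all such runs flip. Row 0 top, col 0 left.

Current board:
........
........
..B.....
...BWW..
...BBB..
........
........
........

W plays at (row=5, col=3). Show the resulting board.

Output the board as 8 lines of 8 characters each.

Place W at (5,3); scan 8 dirs for brackets.
Dir NW: first cell '.' (not opp) -> no flip
Dir N: opp run (4,3) (3,3), next='.' -> no flip
Dir NE: opp run (4,4) capped by W -> flip
Dir W: first cell '.' (not opp) -> no flip
Dir E: first cell '.' (not opp) -> no flip
Dir SW: first cell '.' (not opp) -> no flip
Dir S: first cell '.' (not opp) -> no flip
Dir SE: first cell '.' (not opp) -> no flip
All flips: (4,4)

Answer: ........
........
..B.....
...BWW..
...BWB..
...W....
........
........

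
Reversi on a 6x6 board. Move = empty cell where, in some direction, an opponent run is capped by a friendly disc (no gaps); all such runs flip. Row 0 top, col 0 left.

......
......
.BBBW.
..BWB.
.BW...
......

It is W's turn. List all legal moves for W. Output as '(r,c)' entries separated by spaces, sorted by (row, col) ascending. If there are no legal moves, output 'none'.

Answer: (1,1) (1,2) (1,3) (2,0) (3,1) (3,5) (4,0) (4,4)

Derivation:
(1,0): no bracket -> illegal
(1,1): flips 1 -> legal
(1,2): flips 2 -> legal
(1,3): flips 1 -> legal
(1,4): no bracket -> illegal
(2,0): flips 3 -> legal
(2,5): no bracket -> illegal
(3,0): no bracket -> illegal
(3,1): flips 1 -> legal
(3,5): flips 1 -> legal
(4,0): flips 1 -> legal
(4,3): no bracket -> illegal
(4,4): flips 1 -> legal
(4,5): no bracket -> illegal
(5,0): no bracket -> illegal
(5,1): no bracket -> illegal
(5,2): no bracket -> illegal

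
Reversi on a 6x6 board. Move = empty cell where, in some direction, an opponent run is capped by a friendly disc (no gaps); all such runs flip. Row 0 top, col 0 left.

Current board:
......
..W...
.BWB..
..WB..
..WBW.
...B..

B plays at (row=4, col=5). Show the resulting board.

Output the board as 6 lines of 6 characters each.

Answer: ......
..W...
.BWB..
..WB..
..WBBB
...B..

Derivation:
Place B at (4,5); scan 8 dirs for brackets.
Dir NW: first cell '.' (not opp) -> no flip
Dir N: first cell '.' (not opp) -> no flip
Dir NE: edge -> no flip
Dir W: opp run (4,4) capped by B -> flip
Dir E: edge -> no flip
Dir SW: first cell '.' (not opp) -> no flip
Dir S: first cell '.' (not opp) -> no flip
Dir SE: edge -> no flip
All flips: (4,4)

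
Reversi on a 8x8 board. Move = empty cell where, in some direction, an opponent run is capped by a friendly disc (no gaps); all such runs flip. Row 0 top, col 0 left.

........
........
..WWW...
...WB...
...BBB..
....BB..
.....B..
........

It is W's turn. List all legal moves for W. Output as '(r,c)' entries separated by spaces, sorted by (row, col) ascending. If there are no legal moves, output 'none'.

(2,5): no bracket -> illegal
(3,2): no bracket -> illegal
(3,5): flips 1 -> legal
(3,6): no bracket -> illegal
(4,2): no bracket -> illegal
(4,6): no bracket -> illegal
(5,2): no bracket -> illegal
(5,3): flips 1 -> legal
(5,6): flips 2 -> legal
(6,3): no bracket -> illegal
(6,4): flips 3 -> legal
(6,6): flips 2 -> legal
(7,4): no bracket -> illegal
(7,5): no bracket -> illegal
(7,6): no bracket -> illegal

Answer: (3,5) (5,3) (5,6) (6,4) (6,6)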